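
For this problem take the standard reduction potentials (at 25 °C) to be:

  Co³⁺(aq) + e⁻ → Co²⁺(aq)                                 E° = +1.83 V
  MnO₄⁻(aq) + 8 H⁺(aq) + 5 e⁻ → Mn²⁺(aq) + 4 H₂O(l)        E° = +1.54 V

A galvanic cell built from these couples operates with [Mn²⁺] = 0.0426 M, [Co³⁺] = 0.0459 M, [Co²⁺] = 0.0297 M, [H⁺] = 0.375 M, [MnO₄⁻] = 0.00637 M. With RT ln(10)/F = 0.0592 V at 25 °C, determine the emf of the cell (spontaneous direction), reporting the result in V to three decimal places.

+0.351 V

Co³⁺/Co²⁺ is the cathode (higher E°), MnO₄⁻/Mn²⁺ the anode: E°cell = +1.83 − (+1.54) = +0.29 V, n = 5.
Overall: 5 Co³⁺(aq) + Mn²⁺(aq) + 4 H₂O(l) → 5 Co²⁺(aq) + MnO₄⁻(aq) + 8 H⁺(aq)
Q = [Co²⁺]^5·[MnO₄⁻]·[H⁺]^8 / ([Co³⁺]^5·[Mn²⁺]); log Q = -5.178.
E = E° − (0.0592/n) log Q = +0.29 − (0.0592/5)(-5.178) = +0.351 V.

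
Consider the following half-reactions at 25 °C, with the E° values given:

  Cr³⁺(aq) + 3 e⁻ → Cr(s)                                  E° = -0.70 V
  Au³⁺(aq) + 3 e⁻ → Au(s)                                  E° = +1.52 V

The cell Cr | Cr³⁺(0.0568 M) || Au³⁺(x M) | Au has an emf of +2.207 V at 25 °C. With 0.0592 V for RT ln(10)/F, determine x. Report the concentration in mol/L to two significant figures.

Au³⁺/Au is the cathode, Cr³⁺/Cr the anode: E°cell = +2.22 V, n = 3.
Overall reaction: Au³⁺(aq) + Cr(s) → Au(s) + Cr³⁺(aq); Q = [Cr³⁺]^1/[Au³⁺]^1.
From E = E° − (0.0592/n) log Q: log Q = (E° − E)·n/0.0592 = (+2.22 − (+2.207))·3/0.0592 = 0.6588.
So 1·log[Au³⁺] = 1·log(0.0568) − log Q = -1.2457 − (0.6588) = -1.9045; [Au³⁺] = 10^(-1.9045) ≈ 0.012 M.

0.012 M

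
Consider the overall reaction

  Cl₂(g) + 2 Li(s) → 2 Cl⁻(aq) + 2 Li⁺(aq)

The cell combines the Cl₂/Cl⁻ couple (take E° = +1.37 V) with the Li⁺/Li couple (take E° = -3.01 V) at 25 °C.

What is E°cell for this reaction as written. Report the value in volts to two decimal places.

The Cl₂/Cl⁻ couple has the higher reduction potential, so it is the cathode; Li⁺/Li is oxidised at the anode.
E°cell = E°(cathode) − E°(anode) = (+1.37) − (-3.01) = +4.38 V.

+4.38 V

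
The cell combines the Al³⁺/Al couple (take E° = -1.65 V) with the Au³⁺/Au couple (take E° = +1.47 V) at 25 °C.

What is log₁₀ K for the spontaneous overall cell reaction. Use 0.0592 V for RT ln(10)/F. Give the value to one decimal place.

158.1

Cathode: Au³⁺/Au; anode: Al³⁺/Al. E°cell = +3.12 V, n = 3.
log K = nE°cell / 0.0592 = (3)(+3.12) / 0.0592 = 158.1.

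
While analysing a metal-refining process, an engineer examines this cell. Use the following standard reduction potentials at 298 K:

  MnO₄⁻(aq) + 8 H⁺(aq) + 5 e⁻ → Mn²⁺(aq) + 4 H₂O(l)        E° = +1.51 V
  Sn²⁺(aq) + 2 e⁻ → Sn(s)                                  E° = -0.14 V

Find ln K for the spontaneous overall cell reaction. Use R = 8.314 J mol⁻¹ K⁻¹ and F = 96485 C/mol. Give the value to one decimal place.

Cathode: MnO₄⁻/Mn²⁺; anode: Sn²⁺/Sn. E°cell = (+1.51) − (-0.14) = +1.65 V, with n = 10.
ΔG° = −nFE° = −RT ln K, so ln K = nFE°/(RT) = (10)(96485)(+1.65) / ((8.314)(298)) = 642.566.

642.6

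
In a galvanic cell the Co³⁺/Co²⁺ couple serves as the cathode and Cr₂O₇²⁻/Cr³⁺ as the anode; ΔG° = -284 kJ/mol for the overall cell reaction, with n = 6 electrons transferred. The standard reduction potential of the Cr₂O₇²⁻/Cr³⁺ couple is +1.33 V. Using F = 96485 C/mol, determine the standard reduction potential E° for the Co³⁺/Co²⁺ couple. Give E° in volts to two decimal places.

+1.82 V

E°cell = −ΔG°/(nF) = −(-284×10³)/((6)(96485)) = +0.491 V.
Since Co³⁺/Co²⁺ is the cathode and Cr₂O₇²⁻/Cr³⁺ the anode, E°cell = E°(Co³⁺/Co²⁺) − E°(Cr₂O₇²⁻/Cr³⁺).
So E°(Co³⁺/Co²⁺) = E°cell + E°(Cr₂O₇²⁻/Cr³⁺) = +0.491 + (+1.33) = +1.82 V.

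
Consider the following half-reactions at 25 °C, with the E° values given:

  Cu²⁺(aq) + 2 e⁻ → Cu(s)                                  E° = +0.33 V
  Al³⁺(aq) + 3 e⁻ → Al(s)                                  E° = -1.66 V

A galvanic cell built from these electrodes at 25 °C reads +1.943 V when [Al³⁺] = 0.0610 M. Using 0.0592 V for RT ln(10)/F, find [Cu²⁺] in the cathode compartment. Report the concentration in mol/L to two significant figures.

Cu²⁺/Cu is the cathode, Al³⁺/Al the anode: E°cell = +1.99 V, n = 6.
Overall reaction: 3 Cu²⁺(aq) + 2 Al(s) → 3 Cu(s) + 2 Al³⁺(aq); Q = [Al³⁺]^2/[Cu²⁺]^3.
From E = E° − (0.0592/n) log Q: log Q = (E° − E)·n/0.0592 = (+1.99 − (+1.943))·6/0.0592 = 4.7635.
So 3·log[Cu²⁺] = 2·log(0.061) − log Q = -2.4293 − (4.7635) = -7.1928; log[Cu²⁺] = -7.1928 / 3 = -2.3976; [Cu²⁺] = 10^(-2.3976) ≈ 0.0040 M.

0.0040 M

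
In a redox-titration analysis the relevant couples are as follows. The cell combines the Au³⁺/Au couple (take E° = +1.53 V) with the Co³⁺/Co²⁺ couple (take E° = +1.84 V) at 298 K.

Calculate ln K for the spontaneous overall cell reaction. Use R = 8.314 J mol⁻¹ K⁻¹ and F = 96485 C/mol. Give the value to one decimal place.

Cathode: Co³⁺/Co²⁺; anode: Au³⁺/Au. E°cell = (+1.84) − (+1.53) = +0.31 V, with n = 3.
ΔG° = −nFE° = −RT ln K, so ln K = nFE°/(RT) = (3)(96485)(+0.31) / ((8.314)(298)) = 36.217.

36.2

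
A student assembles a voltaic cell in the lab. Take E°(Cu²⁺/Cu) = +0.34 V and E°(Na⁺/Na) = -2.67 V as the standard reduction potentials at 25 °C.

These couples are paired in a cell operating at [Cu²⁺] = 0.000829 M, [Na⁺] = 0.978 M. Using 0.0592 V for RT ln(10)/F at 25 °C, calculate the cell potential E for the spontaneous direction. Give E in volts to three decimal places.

Cu²⁺/Cu is the cathode (higher E°), Na⁺/Na the anode: E°cell = +0.34 − (-2.67) = +3.01 V, n = 2.
Overall: Cu²⁺(aq) + 2 Na(s) → Cu(s) + 2 Na⁺(aq)
Q = [Na⁺]^2 / ([Cu²⁺]); log Q = 3.062.
E = E° − (0.0592/n) log Q = +3.01 − (0.0592/2)(3.062) = +2.919 V.

+2.919 V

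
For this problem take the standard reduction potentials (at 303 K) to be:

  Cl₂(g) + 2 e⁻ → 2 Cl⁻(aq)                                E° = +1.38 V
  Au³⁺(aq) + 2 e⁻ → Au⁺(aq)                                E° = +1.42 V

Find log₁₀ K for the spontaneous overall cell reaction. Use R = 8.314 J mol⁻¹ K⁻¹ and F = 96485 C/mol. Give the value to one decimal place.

Cathode: Au³⁺/Au⁺; anode: Cl₂/Cl⁻. E°cell = (+1.42) − (+1.38) = +0.04 V, with n = 2.
ΔG° = −nFE° = −RT ln K, so ln K = nFE°/(RT) = (2)(96485)(+0.04) / ((8.314)(303)) = 3.064.
log₁₀ K = 3.064 / ln 10 = 1.3.

1.3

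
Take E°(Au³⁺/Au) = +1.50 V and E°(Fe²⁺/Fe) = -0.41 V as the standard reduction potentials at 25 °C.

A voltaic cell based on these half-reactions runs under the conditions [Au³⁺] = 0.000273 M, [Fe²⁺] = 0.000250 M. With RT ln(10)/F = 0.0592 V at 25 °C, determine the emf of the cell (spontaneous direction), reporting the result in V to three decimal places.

+1.946 V

Au³⁺/Au is the cathode (higher E°), Fe²⁺/Fe the anode: E°cell = +1.50 − (-0.41) = +1.91 V, n = 6.
Overall: 2 Au³⁺(aq) + 3 Fe(s) → 2 Au(s) + 3 Fe²⁺(aq)
Q = [Fe²⁺]^3 / ([Au³⁺]^2); log Q = -3.679.
E = E° − (0.0592/n) log Q = +1.91 − (0.0592/6)(-3.679) = +1.946 V.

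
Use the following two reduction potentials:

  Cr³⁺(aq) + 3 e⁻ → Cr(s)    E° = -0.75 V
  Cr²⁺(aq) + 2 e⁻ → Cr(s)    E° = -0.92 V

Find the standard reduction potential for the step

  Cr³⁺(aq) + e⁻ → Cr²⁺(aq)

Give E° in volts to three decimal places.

Sequential free energies add, so n₃E°₃ = n₁E°₁ + n₂E°₂.
With n₃ = 3, and the known step contributing 2×(-0.92) V, the unknown satisfies 1·E° = 3×(-0.75) − 2×(-0.92) = -0.410.
E° = -0.410 / 1 = -0.410 V.

-0.410 V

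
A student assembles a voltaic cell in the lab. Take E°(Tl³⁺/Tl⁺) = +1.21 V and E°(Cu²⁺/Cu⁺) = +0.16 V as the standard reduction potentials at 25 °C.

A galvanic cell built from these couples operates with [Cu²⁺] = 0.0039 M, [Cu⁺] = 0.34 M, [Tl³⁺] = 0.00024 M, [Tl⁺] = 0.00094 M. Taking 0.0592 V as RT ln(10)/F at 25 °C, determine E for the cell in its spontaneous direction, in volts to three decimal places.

+1.147 V

Tl³⁺/Tl⁺ is the cathode (higher E°), Cu²⁺/Cu⁺ the anode: E°cell = +1.21 − (+0.16) = +1.05 V, n = 2.
Overall: Tl³⁺(aq) + 2 Cu⁺(aq) → Tl⁺(aq) + 2 Cu²⁺(aq)
Q = [Tl⁺]·[Cu²⁺]^2 / ([Tl³⁺]·[Cu⁺]^2); log Q = -3.288.
E = E° − (0.0592/n) log Q = +1.05 − (0.0592/2)(-3.288) = +1.147 V.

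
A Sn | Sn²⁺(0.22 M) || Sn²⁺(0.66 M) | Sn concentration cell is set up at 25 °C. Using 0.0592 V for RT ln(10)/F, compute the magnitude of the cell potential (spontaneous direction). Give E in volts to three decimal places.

For a concentration cell E°cell = 0. The 0.66 M side is the cathode (reduction is favoured where [Sn²⁺] is higher).
With n = 2, E = −(0.0592/2) log([Sn²⁺]ₐₙ/[Sn²⁺]꜀ₐₜ) = −(0.0592/2) log(0.22/0.66) = −(0.0592/2)(-0.477) = +0.014 V.

+0.014 V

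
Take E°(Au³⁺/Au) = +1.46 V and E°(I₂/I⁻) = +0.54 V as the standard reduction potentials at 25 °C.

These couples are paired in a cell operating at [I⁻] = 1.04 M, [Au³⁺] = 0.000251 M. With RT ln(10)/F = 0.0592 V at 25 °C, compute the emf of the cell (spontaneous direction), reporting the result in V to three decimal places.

Au³⁺/Au is the cathode (higher E°), I₂/I⁻ the anode: E°cell = +1.46 − (+0.54) = +0.92 V, n = 6.
Overall: 2 Au³⁺(aq) + 6 I⁻(aq) → 2 Au(s) + 3 I₂(s)
Q = 1 / ([Au³⁺]^2·[I⁻]^6); log Q = 7.098.
E = E° − (0.0592/n) log Q = +0.92 − (0.0592/6)(7.098) = +0.850 V.

+0.850 V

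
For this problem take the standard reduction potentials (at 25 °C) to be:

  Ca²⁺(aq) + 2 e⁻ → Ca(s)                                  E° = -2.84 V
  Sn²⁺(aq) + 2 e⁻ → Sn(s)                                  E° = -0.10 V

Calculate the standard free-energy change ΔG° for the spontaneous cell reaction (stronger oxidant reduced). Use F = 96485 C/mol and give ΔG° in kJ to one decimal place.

-528.7 kJ

Sn²⁺/Sn (E° = -0.10 V) is the cathode; Ca²⁺/Ca (E° = -2.84 V) is the anode, so E°cell = +2.74 V.
Balancing electrons gives n = 2 (lcm of 2 and 2).
ΔG° = −nFE° = −(2)(96485)(+2.74) = -528,738 J = -528.7 kJ.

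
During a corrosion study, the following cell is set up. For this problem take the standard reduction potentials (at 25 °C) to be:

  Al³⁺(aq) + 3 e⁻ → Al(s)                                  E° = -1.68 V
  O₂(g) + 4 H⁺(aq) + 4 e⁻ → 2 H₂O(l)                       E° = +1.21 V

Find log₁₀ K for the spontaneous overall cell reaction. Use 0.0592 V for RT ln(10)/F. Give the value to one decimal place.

Cathode: O₂/H₂O; anode: Al³⁺/Al. E°cell = +2.89 V, n = 12.
log K = nE°cell / 0.0592 = (12)(+2.89) / 0.0592 = 585.8.

585.8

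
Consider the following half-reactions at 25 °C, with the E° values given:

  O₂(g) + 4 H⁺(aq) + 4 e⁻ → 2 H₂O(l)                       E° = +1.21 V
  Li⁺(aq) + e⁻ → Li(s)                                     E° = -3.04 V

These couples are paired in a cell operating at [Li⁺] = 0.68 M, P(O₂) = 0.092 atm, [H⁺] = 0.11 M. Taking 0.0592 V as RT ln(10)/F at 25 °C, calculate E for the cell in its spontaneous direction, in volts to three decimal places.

O₂/H₂O is the cathode (higher E°), Li⁺/Li the anode: E°cell = +1.21 − (-3.04) = +4.25 V, n = 4.
Overall: O₂(g) + 4 H⁺(aq) + 4 Li(s) → 2 H₂O(l) + 4 Li⁺(aq)
Q = [Li⁺]^4 / (P(O₂)·[H⁺]^4); log Q = 4.201.
E = E° − (0.0592/n) log Q = +4.25 − (0.0592/4)(4.201) = +4.188 V.

+4.188 V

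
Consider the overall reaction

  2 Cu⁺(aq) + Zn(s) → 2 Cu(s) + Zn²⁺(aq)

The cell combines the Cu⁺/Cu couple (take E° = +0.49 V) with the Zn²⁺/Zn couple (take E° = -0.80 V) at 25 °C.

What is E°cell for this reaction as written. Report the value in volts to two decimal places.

The Cu⁺/Cu couple has the higher reduction potential, so it is the cathode; Zn²⁺/Zn is oxidised at the anode.
E°cell = E°(cathode) − E°(anode) = (+0.49) − (-0.80) = +1.29 V.

+1.29 V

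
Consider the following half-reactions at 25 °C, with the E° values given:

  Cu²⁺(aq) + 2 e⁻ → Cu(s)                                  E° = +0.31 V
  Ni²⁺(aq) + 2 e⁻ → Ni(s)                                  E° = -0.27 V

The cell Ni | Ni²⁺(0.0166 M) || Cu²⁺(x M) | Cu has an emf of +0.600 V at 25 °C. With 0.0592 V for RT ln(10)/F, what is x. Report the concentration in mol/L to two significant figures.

0.079 M

Cu²⁺/Cu is the cathode, Ni²⁺/Ni the anode: E°cell = +0.58 V, n = 2.
Overall reaction: Cu²⁺(aq) + Ni(s) → Cu(s) + Ni²⁺(aq); Q = [Ni²⁺]^1/[Cu²⁺]^1.
From E = E° − (0.0592/n) log Q: log Q = (E° − E)·n/0.0592 = (+0.58 − (+0.600))·2/0.0592 = -0.6757.
So 1·log[Cu²⁺] = 1·log(0.0166) − log Q = -1.7799 − (-0.6757) = -1.1042; [Cu²⁺] = 10^(-1.1042) ≈ 0.079 M.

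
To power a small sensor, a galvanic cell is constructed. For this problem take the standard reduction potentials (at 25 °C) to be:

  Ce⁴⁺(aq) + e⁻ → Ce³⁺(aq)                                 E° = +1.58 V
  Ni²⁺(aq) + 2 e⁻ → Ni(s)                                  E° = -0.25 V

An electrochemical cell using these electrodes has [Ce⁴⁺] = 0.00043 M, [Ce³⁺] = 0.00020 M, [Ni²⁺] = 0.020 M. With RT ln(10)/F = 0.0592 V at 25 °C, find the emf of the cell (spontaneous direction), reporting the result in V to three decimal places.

Ce⁴⁺/Ce³⁺ is the cathode (higher E°), Ni²⁺/Ni the anode: E°cell = +1.58 − (-0.25) = +1.83 V, n = 2.
Overall: 2 Ce⁴⁺(aq) + Ni(s) → 2 Ce³⁺(aq) + Ni²⁺(aq)
Q = [Ce³⁺]^2·[Ni²⁺] / ([Ce⁴⁺]^2); log Q = -2.364.
E = E° − (0.0592/n) log Q = +1.83 − (0.0592/2)(-2.364) = +1.900 V.

+1.900 V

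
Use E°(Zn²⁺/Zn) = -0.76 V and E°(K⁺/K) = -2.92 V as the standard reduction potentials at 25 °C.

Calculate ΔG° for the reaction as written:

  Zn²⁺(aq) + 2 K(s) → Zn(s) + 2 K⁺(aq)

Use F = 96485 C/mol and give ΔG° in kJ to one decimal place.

-416.8 kJ

As written, Zn²⁺/Zn is reduced (cathode) and K⁺/K is oxidised (anode), so E°cell = (-0.76) − (-2.92) = +2.16 V.
Balancing electrons gives n = 2.
ΔG° = −nFE° = −(2)(96485)(+2.16) = -416,815 J = -416.8 kJ.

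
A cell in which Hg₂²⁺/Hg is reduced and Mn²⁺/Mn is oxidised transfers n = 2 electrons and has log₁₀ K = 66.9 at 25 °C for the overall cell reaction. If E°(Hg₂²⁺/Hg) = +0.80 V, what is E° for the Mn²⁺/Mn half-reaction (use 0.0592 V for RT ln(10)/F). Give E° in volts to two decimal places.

-1.18 V

E°cell = (0.0592/n)·log K = (0.0592/2)(66.9) = +1.980 V.
Since Hg₂²⁺/Hg is the cathode and Mn²⁺/Mn the anode, E°cell = E°(Hg₂²⁺/Hg) − E°(Mn²⁺/Mn).
So E°(Mn²⁺/Mn) = E°(Hg₂²⁺/Hg) − E°cell = (+0.80) − (+1.980) = -1.18 V.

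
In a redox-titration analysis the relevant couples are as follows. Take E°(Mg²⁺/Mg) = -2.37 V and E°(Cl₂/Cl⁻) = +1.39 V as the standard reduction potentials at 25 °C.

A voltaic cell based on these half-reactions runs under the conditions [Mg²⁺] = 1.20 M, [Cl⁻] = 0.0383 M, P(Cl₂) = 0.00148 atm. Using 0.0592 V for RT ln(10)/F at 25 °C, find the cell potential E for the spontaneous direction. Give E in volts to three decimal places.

+3.758 V

Cl₂/Cl⁻ is the cathode (higher E°), Mg²⁺/Mg the anode: E°cell = +1.39 − (-2.37) = +3.76 V, n = 2.
Overall: Cl₂(g) + Mg(s) → 2 Cl⁻(aq) + Mg²⁺(aq)
Q = [Cl⁻]^2·[Mg²⁺] / (P(Cl₂)); log Q = 0.075.
E = E° − (0.0592/n) log Q = +3.76 − (0.0592/2)(0.075) = +3.758 V.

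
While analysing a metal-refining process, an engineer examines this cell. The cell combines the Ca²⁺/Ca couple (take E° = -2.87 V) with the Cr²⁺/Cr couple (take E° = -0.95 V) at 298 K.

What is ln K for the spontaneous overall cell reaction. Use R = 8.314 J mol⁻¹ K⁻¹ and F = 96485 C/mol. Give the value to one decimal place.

149.5

Cathode: Cr²⁺/Cr; anode: Ca²⁺/Ca. E°cell = (-0.95) − (-2.87) = +1.92 V, with n = 2.
ΔG° = −nFE° = −RT ln K, so ln K = nFE°/(RT) = (2)(96485)(+1.92) / ((8.314)(298)) = 149.543.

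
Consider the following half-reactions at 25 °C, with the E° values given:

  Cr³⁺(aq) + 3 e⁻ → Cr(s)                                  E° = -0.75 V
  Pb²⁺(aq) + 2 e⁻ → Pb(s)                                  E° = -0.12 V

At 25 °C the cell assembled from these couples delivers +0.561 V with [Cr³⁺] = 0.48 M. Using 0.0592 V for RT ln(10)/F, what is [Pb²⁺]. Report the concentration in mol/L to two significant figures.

Pb²⁺/Pb is the cathode, Cr³⁺/Cr the anode: E°cell = +0.63 V, n = 6.
Overall reaction: 3 Pb²⁺(aq) + 2 Cr(s) → 3 Pb(s) + 2 Cr³⁺(aq); Q = [Cr³⁺]^2/[Pb²⁺]^3.
From E = E° − (0.0592/n) log Q: log Q = (E° − E)·n/0.0592 = (+0.63 − (+0.561))·6/0.0592 = 6.9932.
So 3·log[Pb²⁺] = 2·log(0.48) − log Q = -0.6375 − (6.9932) = -7.6307; log[Pb²⁺] = -7.6307 / 3 = -2.5436; [Pb²⁺] = 10^(-2.5436) ≈ 0.0029 M.

0.0029 M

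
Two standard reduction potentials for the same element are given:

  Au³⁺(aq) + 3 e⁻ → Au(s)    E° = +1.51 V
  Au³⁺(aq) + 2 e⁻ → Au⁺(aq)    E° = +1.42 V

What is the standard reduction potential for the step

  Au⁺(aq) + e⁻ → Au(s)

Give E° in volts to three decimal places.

+1.690 V

Sequential free energies add, so n₃E°₃ = n₁E°₁ + n₂E°₂.
With n₃ = 3, and the known step contributing 2×(+1.42) V, the unknown satisfies 1·E° = 3×(+1.51) − 2×(+1.42) = +1.690.
E° = +1.690 / 1 = +1.690 V.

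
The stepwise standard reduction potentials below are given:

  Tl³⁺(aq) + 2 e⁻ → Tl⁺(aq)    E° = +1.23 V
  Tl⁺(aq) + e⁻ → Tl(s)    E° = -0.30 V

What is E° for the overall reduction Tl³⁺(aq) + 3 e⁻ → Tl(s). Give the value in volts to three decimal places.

Since ΔG° = −nFE° is additive over sequential reductions, n₃E°₃ = n₁E°₁ + n₂E°₂.
E°₃ = (2×+1.23 + 1×-0.30) / 3 = (+2.160) / 3 = +0.720 V.
Simply averaging or adding the two E° values would be wrong; the electron-weighted sum is required.

+0.720 V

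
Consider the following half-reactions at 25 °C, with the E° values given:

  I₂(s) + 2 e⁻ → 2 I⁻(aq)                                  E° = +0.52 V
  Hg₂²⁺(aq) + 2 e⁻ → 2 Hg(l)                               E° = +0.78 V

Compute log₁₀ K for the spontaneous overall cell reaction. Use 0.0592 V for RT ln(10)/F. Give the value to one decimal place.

Cathode: Hg₂²⁺/Hg; anode: I₂/I⁻. E°cell = +0.26 V, n = 2.
log K = nE°cell / 0.0592 = (2)(+0.26) / 0.0592 = 8.8.

8.8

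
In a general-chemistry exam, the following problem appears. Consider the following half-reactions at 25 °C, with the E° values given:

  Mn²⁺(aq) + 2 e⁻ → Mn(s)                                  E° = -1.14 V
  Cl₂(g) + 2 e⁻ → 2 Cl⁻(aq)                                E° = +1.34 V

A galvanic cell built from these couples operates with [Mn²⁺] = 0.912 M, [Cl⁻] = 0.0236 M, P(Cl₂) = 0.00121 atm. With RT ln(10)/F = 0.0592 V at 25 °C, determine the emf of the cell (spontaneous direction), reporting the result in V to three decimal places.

+2.491 V

Cl₂/Cl⁻ is the cathode (higher E°), Mn²⁺/Mn the anode: E°cell = +1.34 − (-1.14) = +2.48 V, n = 2.
Overall: Cl₂(g) + Mn(s) → 2 Cl⁻(aq) + Mn²⁺(aq)
Q = [Cl⁻]^2·[Mn²⁺] / (P(Cl₂)); log Q = -0.377.
E = E° − (0.0592/n) log Q = +2.48 − (0.0592/2)(-0.377) = +2.491 V.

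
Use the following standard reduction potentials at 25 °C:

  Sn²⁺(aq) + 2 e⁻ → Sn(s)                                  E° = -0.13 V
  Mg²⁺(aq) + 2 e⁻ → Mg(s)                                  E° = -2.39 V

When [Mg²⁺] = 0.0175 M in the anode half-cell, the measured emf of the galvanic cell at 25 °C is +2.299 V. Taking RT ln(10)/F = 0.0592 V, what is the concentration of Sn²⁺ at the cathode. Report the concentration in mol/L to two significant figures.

0.36 M

Sn²⁺/Sn is the cathode, Mg²⁺/Mg the anode: E°cell = +2.26 V, n = 2.
Overall reaction: Sn²⁺(aq) + Mg(s) → Sn(s) + Mg²⁺(aq); Q = [Mg²⁺]^1/[Sn²⁺]^1.
From E = E° − (0.0592/n) log Q: log Q = (E° − E)·n/0.0592 = (+2.26 − (+2.299))·2/0.0592 = -1.3176.
So 1·log[Sn²⁺] = 1·log(0.0175) − log Q = -1.7570 − (-1.3176) = -0.4394; [Sn²⁺] = 10^(-0.4394) ≈ 0.36 M.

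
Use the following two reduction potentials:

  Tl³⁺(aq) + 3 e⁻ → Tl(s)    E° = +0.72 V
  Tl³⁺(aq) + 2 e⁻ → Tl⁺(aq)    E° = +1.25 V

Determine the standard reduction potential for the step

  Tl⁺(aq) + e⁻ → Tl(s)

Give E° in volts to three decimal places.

-0.340 V

Sequential free energies add, so n₃E°₃ = n₁E°₁ + n₂E°₂.
With n₃ = 3, and the known step contributing 2×(+1.25) V, the unknown satisfies 1·E° = 3×(+0.72) − 2×(+1.25) = -0.340.
E° = -0.340 / 1 = -0.340 V.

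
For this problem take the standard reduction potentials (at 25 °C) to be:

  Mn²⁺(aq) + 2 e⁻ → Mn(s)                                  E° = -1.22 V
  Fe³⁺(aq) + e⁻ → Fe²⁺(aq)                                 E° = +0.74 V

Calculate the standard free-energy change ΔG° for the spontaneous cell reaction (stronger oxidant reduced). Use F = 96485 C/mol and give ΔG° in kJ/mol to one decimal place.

Fe³⁺/Fe²⁺ (E° = +0.74 V) is the cathode; Mn²⁺/Mn (E° = -1.22 V) is the anode, so E°cell = +1.96 V.
Balancing electrons gives n = 2 (lcm of 1 and 2).
ΔG° = −nFE° = −(2)(96485)(+1.96) = -378,221 J = -378.2 kJ/mol.

-378.2 kJ/mol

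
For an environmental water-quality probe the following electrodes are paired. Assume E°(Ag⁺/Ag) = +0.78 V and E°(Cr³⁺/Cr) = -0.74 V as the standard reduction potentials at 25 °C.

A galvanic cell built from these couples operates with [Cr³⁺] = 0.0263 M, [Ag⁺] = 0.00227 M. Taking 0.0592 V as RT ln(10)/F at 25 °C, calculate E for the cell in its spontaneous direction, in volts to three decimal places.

Ag⁺/Ag is the cathode (higher E°), Cr³⁺/Cr the anode: E°cell = +0.78 − (-0.74) = +1.52 V, n = 3.
Overall: 3 Ag⁺(aq) + Cr(s) → 3 Ag(s) + Cr³⁺(aq)
Q = [Cr³⁺] / ([Ag⁺]^3); log Q = 6.352.
E = E° − (0.0592/n) log Q = +1.52 − (0.0592/3)(6.352) = +1.395 V.

+1.395 V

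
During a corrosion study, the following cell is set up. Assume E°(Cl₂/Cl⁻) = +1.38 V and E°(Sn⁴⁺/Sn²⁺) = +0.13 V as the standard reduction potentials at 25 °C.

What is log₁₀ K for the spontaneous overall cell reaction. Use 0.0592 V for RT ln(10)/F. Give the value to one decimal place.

42.2

Cathode: Cl₂/Cl⁻; anode: Sn⁴⁺/Sn²⁺. E°cell = +1.25 V, n = 2.
log K = nE°cell / 0.0592 = (2)(+1.25) / 0.0592 = 42.2.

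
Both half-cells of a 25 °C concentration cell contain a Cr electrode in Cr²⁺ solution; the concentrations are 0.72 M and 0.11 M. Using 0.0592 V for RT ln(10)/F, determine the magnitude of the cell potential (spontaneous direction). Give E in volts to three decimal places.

+0.024 V

For a concentration cell E°cell = 0. The 0.72 M side is the cathode (reduction is favoured where [Cr²⁺] is higher).
With n = 2, E = −(0.0592/2) log([Cr²⁺]ₐₙ/[Cr²⁺]꜀ₐₜ) = −(0.0592/2) log(0.11/0.72) = −(0.0592/2)(-0.816) = +0.024 V.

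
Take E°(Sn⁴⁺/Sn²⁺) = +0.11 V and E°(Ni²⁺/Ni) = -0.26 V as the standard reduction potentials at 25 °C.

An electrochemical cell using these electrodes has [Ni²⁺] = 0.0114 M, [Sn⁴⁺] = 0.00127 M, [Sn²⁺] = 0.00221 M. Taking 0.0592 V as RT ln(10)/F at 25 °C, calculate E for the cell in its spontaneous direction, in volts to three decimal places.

+0.420 V

Sn⁴⁺/Sn²⁺ is the cathode (higher E°), Ni²⁺/Ni the anode: E°cell = +0.11 − (-0.26) = +0.37 V, n = 2.
Overall: Sn⁴⁺(aq) + Ni(s) → Sn²⁺(aq) + Ni²⁺(aq)
Q = [Sn²⁺]·[Ni²⁺] / ([Sn⁴⁺]); log Q = -1.703.
E = E° − (0.0592/n) log Q = +0.37 − (0.0592/2)(-1.703) = +0.420 V.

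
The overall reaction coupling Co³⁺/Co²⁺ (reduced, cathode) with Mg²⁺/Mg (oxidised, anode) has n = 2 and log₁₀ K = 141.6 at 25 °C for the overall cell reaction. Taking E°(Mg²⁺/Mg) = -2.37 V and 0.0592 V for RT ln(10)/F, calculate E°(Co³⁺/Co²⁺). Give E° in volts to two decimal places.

+1.82 V

E°cell = (0.0592/n)·log K = (0.0592/2)(141.6) = +4.191 V.
Since Co³⁺/Co²⁺ is the cathode and Mg²⁺/Mg the anode, E°cell = E°(Co³⁺/Co²⁺) − E°(Mg²⁺/Mg).
So E°(Co³⁺/Co²⁺) = E°cell + E°(Mg²⁺/Mg) = +4.191 + (-2.37) = +1.82 V.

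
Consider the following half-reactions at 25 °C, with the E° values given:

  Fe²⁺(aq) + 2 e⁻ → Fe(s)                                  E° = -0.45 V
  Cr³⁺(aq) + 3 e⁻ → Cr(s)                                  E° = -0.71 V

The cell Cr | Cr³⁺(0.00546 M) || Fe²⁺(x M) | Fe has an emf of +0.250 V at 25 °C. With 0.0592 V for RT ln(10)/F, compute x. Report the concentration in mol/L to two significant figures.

0.014 M

Fe²⁺/Fe is the cathode, Cr³⁺/Cr the anode: E°cell = +0.26 V, n = 6.
Overall reaction: 3 Fe²⁺(aq) + 2 Cr(s) → 3 Fe(s) + 2 Cr³⁺(aq); Q = [Cr³⁺]^2/[Fe²⁺]^3.
From E = E° − (0.0592/n) log Q: log Q = (E° − E)·n/0.0592 = (+0.26 − (+0.250))·6/0.0592 = 1.0135.
So 3·log[Fe²⁺] = 2·log(0.00546) − log Q = -4.5256 − (1.0135) = -5.5391; log[Fe²⁺] = -5.5391 / 3 = -1.8464; [Fe²⁺] = 10^(-1.8464) ≈ 0.014 M.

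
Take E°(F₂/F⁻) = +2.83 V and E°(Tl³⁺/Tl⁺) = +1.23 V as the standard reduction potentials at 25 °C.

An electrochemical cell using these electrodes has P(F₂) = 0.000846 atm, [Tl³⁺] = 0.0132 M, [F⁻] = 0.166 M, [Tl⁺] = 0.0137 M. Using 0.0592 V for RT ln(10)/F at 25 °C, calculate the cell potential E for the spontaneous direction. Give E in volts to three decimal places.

+1.556 V

F₂/F⁻ is the cathode (higher E°), Tl³⁺/Tl⁺ the anode: E°cell = +2.83 − (+1.23) = +1.60 V, n = 2.
Overall: F₂(g) + Tl⁺(aq) → 2 F⁻(aq) + Tl³⁺(aq)
Q = [F⁻]^2·[Tl³⁺] / (P(F₂)·[Tl⁺]); log Q = 1.497.
E = E° − (0.0592/n) log Q = +1.60 − (0.0592/2)(1.497) = +1.556 V.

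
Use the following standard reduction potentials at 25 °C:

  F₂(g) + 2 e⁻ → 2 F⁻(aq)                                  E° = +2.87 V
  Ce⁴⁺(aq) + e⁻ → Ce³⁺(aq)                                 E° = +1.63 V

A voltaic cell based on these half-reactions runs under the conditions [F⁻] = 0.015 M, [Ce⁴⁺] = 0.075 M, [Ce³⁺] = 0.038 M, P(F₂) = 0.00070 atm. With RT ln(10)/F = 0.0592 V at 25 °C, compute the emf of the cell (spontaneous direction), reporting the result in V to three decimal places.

+1.237 V

F₂/F⁻ is the cathode (higher E°), Ce⁴⁺/Ce³⁺ the anode: E°cell = +2.87 − (+1.63) = +1.24 V, n = 2.
Overall: F₂(g) + 2 Ce³⁺(aq) → 2 F⁻(aq) + 2 Ce⁴⁺(aq)
Q = [F⁻]^2·[Ce⁴⁺]^2 / (P(F₂)·[Ce³⁺]^2); log Q = 0.098.
E = E° − (0.0592/n) log Q = +1.24 − (0.0592/2)(0.098) = +1.237 V.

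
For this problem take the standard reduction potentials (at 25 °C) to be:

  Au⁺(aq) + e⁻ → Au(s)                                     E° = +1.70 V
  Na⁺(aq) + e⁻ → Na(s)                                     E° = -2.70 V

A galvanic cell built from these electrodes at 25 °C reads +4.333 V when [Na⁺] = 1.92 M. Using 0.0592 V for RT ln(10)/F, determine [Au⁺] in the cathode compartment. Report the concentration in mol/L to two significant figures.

Au⁺/Au is the cathode, Na⁺/Na the anode: E°cell = +4.40 V, n = 1.
Overall reaction: Au⁺(aq) + Na(s) → Au(s) + Na⁺(aq); Q = [Na⁺]^1/[Au⁺]^1.
From E = E° − (0.0592/n) log Q: log Q = (E° − E)·n/0.0592 = (+4.40 − (+4.333))·1/0.0592 = 1.1318.
So 1·log[Au⁺] = 1·log(1.92) − log Q = 0.2833 − (1.1318) = -0.8485; [Au⁺] = 10^(-0.8485) ≈ 0.14 M.

0.14 M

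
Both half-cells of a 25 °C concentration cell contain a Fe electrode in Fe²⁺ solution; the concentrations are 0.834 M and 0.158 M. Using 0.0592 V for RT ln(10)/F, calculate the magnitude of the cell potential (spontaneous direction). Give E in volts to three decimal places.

+0.021 V

For a concentration cell E°cell = 0. The 0.834 M side is the cathode (reduction is favoured where [Fe²⁺] is higher).
With n = 2, E = −(0.0592/2) log([Fe²⁺]ₐₙ/[Fe²⁺]꜀ₐₜ) = −(0.0592/2) log(0.158/0.834) = −(0.0592/2)(-0.723) = +0.021 V.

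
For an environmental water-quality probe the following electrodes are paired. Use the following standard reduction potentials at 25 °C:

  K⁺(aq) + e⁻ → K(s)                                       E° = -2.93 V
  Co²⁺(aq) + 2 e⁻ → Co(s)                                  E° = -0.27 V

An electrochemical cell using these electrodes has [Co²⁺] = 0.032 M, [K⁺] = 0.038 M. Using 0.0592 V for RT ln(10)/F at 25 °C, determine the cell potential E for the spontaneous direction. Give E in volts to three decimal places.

Co²⁺/Co is the cathode (higher E°), K⁺/K the anode: E°cell = -0.27 − (-2.93) = +2.66 V, n = 2.
Overall: Co²⁺(aq) + 2 K(s) → Co(s) + 2 K⁺(aq)
Q = [K⁺]^2 / ([Co²⁺]); log Q = -1.346.
E = E° − (0.0592/n) log Q = +2.66 − (0.0592/2)(-1.346) = +2.700 V.

+2.700 V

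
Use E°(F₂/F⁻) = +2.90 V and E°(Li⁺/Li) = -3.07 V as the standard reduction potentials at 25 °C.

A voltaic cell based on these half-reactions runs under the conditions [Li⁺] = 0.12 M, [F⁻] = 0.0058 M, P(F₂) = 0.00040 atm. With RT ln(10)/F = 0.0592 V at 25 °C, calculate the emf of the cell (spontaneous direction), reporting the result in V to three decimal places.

F₂/F⁻ is the cathode (higher E°), Li⁺/Li the anode: E°cell = +2.90 − (-3.07) = +5.97 V, n = 2.
Overall: F₂(g) + 2 Li(s) → 2 F⁻(aq) + 2 Li⁺(aq)
Q = [F⁻]^2·[Li⁺]^2 / (P(F₂)); log Q = -2.917.
E = E° − (0.0592/n) log Q = +5.97 − (0.0592/2)(-2.917) = +6.056 V.

+6.056 V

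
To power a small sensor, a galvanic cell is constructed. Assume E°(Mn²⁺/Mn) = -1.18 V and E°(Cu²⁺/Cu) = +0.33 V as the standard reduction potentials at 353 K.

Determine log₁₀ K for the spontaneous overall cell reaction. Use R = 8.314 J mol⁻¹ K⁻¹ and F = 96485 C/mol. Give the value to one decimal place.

Cathode: Cu²⁺/Cu; anode: Mn²⁺/Mn. E°cell = (+0.33) − (-1.18) = +1.51 V, with n = 2.
ΔG° = −nFE° = −RT ln K, so ln K = nFE°/(RT) = (2)(96485)(+1.51) / ((8.314)(353)) = 99.285.
log₁₀ K = 99.285 / ln 10 = 43.1.

43.1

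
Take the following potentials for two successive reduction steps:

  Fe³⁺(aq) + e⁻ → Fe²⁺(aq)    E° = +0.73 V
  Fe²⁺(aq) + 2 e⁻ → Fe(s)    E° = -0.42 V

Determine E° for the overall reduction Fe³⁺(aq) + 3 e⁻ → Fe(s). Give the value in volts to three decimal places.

-0.037 V

Standard free energies of sequential steps add: ΔG°₃ = ΔG°₁ + ΔG°₂, so n₃E°₃ = n₁E°₁ + n₂E°₂.
E°₃ = (1×+0.73 + 2×-0.42) / 3 = (-0.110) / 3 = -0.037 V.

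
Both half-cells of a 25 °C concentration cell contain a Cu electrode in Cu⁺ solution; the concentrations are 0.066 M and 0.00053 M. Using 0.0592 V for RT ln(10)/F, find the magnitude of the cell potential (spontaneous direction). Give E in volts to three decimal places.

+0.124 V

For a concentration cell E°cell = 0. The 0.066 M side is the cathode (reduction is favoured where [Cu⁺] is higher).
With n = 1, E = −(0.0592/1) log([Cu⁺]ₐₙ/[Cu⁺]꜀ₐₜ) = −(0.0592/1) log(0.00053/0.066) = −(0.0592/1)(-2.095) = +0.124 V.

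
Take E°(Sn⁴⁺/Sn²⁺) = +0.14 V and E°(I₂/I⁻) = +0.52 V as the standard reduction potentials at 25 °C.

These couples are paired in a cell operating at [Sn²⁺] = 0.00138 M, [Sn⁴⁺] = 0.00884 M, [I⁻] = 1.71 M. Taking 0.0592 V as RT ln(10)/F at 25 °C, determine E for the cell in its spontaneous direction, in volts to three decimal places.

I₂/I⁻ is the cathode (higher E°), Sn⁴⁺/Sn²⁺ the anode: E°cell = +0.52 − (+0.14) = +0.38 V, n = 2.
Overall: I₂(s) + Sn²⁺(aq) → 2 I⁻(aq) + Sn⁴⁺(aq)
Q = [I⁻]^2·[Sn⁴⁺] / ([Sn²⁺]); log Q = 1.273.
E = E° − (0.0592/n) log Q = +0.38 − (0.0592/2)(1.273) = +0.342 V.

+0.342 V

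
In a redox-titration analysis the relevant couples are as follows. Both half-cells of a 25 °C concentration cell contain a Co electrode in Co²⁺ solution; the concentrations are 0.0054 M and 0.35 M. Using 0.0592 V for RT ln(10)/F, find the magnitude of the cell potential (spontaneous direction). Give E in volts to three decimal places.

+0.054 V

For a concentration cell E°cell = 0. The 0.35 M side is the cathode (reduction is favoured where [Co²⁺] is higher).
With n = 2, E = −(0.0592/2) log([Co²⁺]ₐₙ/[Co²⁺]꜀ₐₜ) = −(0.0592/2) log(0.0054/0.35) = −(0.0592/2)(-1.812) = +0.054 V.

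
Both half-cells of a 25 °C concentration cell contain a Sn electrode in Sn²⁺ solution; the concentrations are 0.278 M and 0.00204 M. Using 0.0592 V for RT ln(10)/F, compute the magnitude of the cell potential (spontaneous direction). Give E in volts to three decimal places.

For a concentration cell E°cell = 0. The 0.278 M side is the cathode (reduction is favoured where [Sn²⁺] is higher).
With n = 2, E = −(0.0592/2) log([Sn²⁺]ₐₙ/[Sn²⁺]꜀ₐₜ) = −(0.0592/2) log(0.00204/0.278) = −(0.0592/2)(-2.134) = +0.063 V.

+0.063 V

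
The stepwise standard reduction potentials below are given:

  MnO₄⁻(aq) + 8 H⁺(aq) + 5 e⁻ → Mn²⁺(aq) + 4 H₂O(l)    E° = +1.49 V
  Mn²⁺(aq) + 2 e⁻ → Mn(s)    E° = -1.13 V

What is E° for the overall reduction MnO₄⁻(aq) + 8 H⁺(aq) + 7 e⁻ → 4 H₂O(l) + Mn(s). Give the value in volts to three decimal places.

+0.741 V

Since ΔG° = −nFE° is additive over sequential reductions, n₃E°₃ = n₁E°₁ + n₂E°₂.
E°₃ = (5×+1.49 + 2×-1.13) / 7 = (+5.190) / 7 = +0.741 V.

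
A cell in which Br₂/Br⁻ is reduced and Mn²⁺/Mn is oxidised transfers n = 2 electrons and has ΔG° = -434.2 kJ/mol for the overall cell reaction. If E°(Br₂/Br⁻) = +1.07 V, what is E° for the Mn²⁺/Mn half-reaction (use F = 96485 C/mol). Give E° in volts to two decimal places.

E°cell = −ΔG°/(nF) = −(-434.2×10³)/((2)(96485)) = +2.250 V.
Since Br₂/Br⁻ is the cathode and Mn²⁺/Mn the anode, E°cell = E°(Br₂/Br⁻) − E°(Mn²⁺/Mn).
So E°(Mn²⁺/Mn) = E°(Br₂/Br⁻) − E°cell = (+1.07) − (+2.250) = -1.18 V.

-1.18 V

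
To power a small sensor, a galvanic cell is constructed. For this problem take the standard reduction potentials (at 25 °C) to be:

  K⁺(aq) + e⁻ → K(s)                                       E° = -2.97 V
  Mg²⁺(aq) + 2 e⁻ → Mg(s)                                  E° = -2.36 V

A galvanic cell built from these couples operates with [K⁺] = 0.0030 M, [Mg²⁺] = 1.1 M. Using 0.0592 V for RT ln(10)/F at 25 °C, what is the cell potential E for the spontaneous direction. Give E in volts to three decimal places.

+0.761 V

Mg²⁺/Mg is the cathode (higher E°), K⁺/K the anode: E°cell = -2.36 − (-2.97) = +0.61 V, n = 2.
Overall: Mg²⁺(aq) + 2 K(s) → Mg(s) + 2 K⁺(aq)
Q = [K⁺]^2 / ([Mg²⁺]); log Q = -5.087.
E = E° − (0.0592/n) log Q = +0.61 − (0.0592/2)(-5.087) = +0.761 V.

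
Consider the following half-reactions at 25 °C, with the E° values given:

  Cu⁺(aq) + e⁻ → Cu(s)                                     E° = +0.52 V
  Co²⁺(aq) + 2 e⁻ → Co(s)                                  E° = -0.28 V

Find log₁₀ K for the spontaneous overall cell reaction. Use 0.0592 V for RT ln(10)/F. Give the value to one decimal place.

27.0

Cathode: Cu⁺/Cu; anode: Co²⁺/Co. E°cell = +0.80 V, n = 2.
log K = nE°cell / 0.0592 = (2)(+0.80) / 0.0592 = 27.0.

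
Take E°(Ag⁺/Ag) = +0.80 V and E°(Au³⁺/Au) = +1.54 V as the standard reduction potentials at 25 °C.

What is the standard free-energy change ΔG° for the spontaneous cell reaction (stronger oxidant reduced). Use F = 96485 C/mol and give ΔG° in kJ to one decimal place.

Au³⁺/Au (E° = +1.54 V) is the cathode; Ag⁺/Ag (E° = +0.80 V) is the anode, so E°cell = +0.74 V.
Balancing electrons gives n = 3 (lcm of 3 and 1).
ΔG° = −nFE° = −(3)(96485)(+0.74) = -214,197 J = -214.2 kJ.

-214.2 kJ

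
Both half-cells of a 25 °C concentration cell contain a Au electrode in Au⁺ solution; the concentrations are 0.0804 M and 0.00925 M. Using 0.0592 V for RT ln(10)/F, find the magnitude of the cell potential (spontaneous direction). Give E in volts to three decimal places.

For a concentration cell E°cell = 0. The 0.0804 M side is the cathode (reduction is favoured where [Au⁺] is higher).
With n = 1, E = −(0.0592/1) log([Au⁺]ₐₙ/[Au⁺]꜀ₐₜ) = −(0.0592/1) log(0.00925/0.0804) = −(0.0592/1)(-0.939) = +0.056 V.

+0.056 V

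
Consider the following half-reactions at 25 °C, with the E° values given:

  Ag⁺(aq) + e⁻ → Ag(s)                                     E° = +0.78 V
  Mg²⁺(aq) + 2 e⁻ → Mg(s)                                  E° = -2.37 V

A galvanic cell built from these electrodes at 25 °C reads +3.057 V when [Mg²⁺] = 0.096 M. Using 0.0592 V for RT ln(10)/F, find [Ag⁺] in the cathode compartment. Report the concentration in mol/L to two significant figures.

Ag⁺/Ag is the cathode, Mg²⁺/Mg the anode: E°cell = +3.15 V, n = 2.
Overall reaction: 2 Ag⁺(aq) + Mg(s) → 2 Ag(s) + Mg²⁺(aq); Q = [Mg²⁺]^1/[Ag⁺]^2.
From E = E° − (0.0592/n) log Q: log Q = (E° − E)·n/0.0592 = (+3.15 − (+3.057))·2/0.0592 = 3.1419.
So 2·log[Ag⁺] = 1·log(0.096) − log Q = -1.0177 − (3.1419) = -4.1596; log[Ag⁺] = -4.1596 / 2 = -2.0798; [Ag⁺] = 10^(-2.0798) ≈ 0.0083 M.

0.0083 M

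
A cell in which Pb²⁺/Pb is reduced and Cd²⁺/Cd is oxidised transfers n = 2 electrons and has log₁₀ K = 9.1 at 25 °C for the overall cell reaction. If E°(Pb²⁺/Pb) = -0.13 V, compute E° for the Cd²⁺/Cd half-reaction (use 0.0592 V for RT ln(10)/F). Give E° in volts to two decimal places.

-0.40 V

E°cell = (0.0592/n)·log K = (0.0592/2)(9.1) = +0.269 V.
Since Pb²⁺/Pb is the cathode and Cd²⁺/Cd the anode, E°cell = E°(Pb²⁺/Pb) − E°(Cd²⁺/Cd).
So E°(Cd²⁺/Cd) = E°(Pb²⁺/Pb) − E°cell = (-0.13) − (+0.269) = -0.40 V.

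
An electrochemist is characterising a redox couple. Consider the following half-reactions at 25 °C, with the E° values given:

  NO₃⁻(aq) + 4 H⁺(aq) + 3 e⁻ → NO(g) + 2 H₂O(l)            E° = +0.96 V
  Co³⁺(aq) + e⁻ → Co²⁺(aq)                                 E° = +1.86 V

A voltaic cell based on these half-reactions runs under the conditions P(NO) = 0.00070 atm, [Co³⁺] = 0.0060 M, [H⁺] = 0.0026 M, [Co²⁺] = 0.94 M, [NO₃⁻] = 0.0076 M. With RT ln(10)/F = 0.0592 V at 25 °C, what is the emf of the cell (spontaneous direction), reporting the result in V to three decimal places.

+0.954 V

Co³⁺/Co²⁺ is the cathode (higher E°), NO₃⁻/NO the anode: E°cell = +1.86 − (+0.96) = +0.90 V, n = 3.
Overall: 3 Co³⁺(aq) + NO(g) + 2 H₂O(l) → 3 Co²⁺(aq) + NO₃⁻(aq) + 4 H⁺(aq)
Q = [Co²⁺]^3·[NO₃⁻]·[H⁺]^4 / ([Co³⁺]^3·P(NO)); log Q = -2.719.
E = E° − (0.0592/n) log Q = +0.90 − (0.0592/3)(-2.719) = +0.954 V.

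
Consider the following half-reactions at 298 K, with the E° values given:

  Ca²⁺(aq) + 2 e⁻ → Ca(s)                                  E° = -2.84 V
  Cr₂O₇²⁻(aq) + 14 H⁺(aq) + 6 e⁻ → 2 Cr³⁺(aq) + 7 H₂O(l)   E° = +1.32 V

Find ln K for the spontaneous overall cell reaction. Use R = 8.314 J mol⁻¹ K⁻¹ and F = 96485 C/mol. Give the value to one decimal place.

972.0

Cathode: Cr₂O₇²⁻/Cr³⁺; anode: Ca²⁺/Ca. E°cell = (+1.32) − (-2.84) = +4.16 V, with n = 6.
ΔG° = −nFE° = −RT ln K, so ln K = nFE°/(RT) = (6)(96485)(+4.16) / ((8.314)(298)) = 972.026.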